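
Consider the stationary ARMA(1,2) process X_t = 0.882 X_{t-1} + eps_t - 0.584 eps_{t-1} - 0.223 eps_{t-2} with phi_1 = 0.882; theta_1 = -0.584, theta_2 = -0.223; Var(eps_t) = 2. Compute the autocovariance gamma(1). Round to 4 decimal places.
\gamma(1) = 0.6323

Multiply the model equation by X_{t-k} and take expectations. With theta_0 = psi_0 = 1 and psi_j the MA(infinity) weights, this gives
  gamma(k) - sum_i phi_i gamma(k-i) = c_k,
  c_k = sigma^2 * sum_{j=k..q} theta_j psi_{j-k}   (c_k = 0 for k > q),
using gamma(-m) = gamma(m).
psi-weights needed (psi_j = theta_j + sum_i phi_i psi_{j-i}):
  psi_1 = theta_1 + phi_1 = -0.584 + (0.882) = 0.298
  psi_2 = theta_2 + phi_1 psi_1 = -0.223 + (0.882)(0.298) = 0.039836
Right-hand sides:
  c_0 = sigma^2 (1 + theta_1 psi_1 + theta_2 psi_2) = 2 * (1 + (-0.584)(0.298) + (-0.223)(0.039836)) = 2 * 0.817085 = 1.634169
  c_1 = sigma^2 (theta_1 + theta_2 psi_1) = 2 * (-0.584 + (-0.223)(0.298)) = -1.300908
  c_2 = sigma^2 theta_2 = 2 * (-0.223) = -0.446
Equations for k = 0 and k = 1 (AR order 1):
  gamma(0) = phi_1 gamma(1) + c_0
  gamma(1) = phi_1 gamma(0) + c_1
Substituting the second into the first: gamma(0) (1 - phi_1^2) = c_0 + phi_1 c_1, so
  gamma(0) = (c_0 + phi_1 c_1) / (1 - phi_1^2) = (1.634169 + (0.882)(-1.300908)) / (1 - (0.882)^2) = 0.486768 / 0.222076 = 2.1919.
  gamma(1) = phi_1 gamma(0) + c_1 = (0.882)(2.1919) + (-1.300908) = 0.632347.
Therefore gamma(1) = 0.6323 (to 4 decimal places).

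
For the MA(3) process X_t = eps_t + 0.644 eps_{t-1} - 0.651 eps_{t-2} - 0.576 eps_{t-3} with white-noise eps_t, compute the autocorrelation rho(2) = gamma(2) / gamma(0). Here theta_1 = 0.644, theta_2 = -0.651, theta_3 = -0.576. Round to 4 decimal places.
\rho(2) = -0.4709

For an MA(q) process with theta_0 = 1, the autocovariance is
  gamma(k) = sigma^2 * sum_{i=0..q-k} theta_i * theta_{i+k},
and rho(k) = gamma(k) / gamma(0). Sigma^2 cancels.
  numerator   = (1)*(-0.651) + (0.644)*(-0.576) = -1.021944.
  denominator = (1)^2 + (0.644)^2 + (-0.651)^2 + (-0.576)^2 = 2.170313.
  rho(2) = -1.021944 / 2.170313 = -0.4709.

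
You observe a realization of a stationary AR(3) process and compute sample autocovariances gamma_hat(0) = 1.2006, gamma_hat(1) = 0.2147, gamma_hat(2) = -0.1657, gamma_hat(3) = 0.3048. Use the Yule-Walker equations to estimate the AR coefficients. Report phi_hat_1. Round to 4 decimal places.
\hat\phi_{1} = 0.2691

The Yule-Walker equations for an AR(p) process read, in matrix form,
  Gamma_p phi = r_p,   with   (Gamma_p)_{ij} = gamma(|i - j|),
                       (r_p)_i = gamma(i),   i,j = 1..p.
Substitute the sample gammas (Toeplitz matrix and right-hand side of size 3):
  Gamma_p = [[1.2006, 0.2147, -0.1657], [0.2147, 1.2006, 0.2147], [-0.1657, 0.2147, 1.2006]]
  r_p     = [0.2147, -0.1657, 0.3048]
Written out (R1..R3):
  (R1) 1.2006 phi_1 + 0.2147 phi_2 - 0.1657 phi_3 = 0.2147
  (R2) 0.2147 phi_1 + 1.2006 phi_2 + 0.2147 phi_3 = -0.1657
  (R3) -0.1657 phi_1 + 0.2147 phi_2 + 1.2006 phi_3 = 0.3048
Gaussian elimination:
  R2 <- R2 - (0.2147/1.2006) R1 = R2 - (0.178827) R1:  1.162206 phi_2 + 0.244332 phi_3 = -0.204094
  R3 <- R3 - (-0.1657/1.2006) R1 = R3 - (-0.138014) R1:  0.244332 phi_2 + 1.177731 phi_3 = 0.334432
  R3 <- R3 - (0.244332/1.162206) R2 = R3 - (0.210231) R2:  1.126365 phi_3 = 0.377339
Back-substitution:
  phi_hat_3 = 0.377339 / 1.126365 = 0.335006
  phi_hat_2 = (-0.204094 - (0.244332)(0.335006)) / 1.162206 = -0.246038
  phi_hat_1 = (0.2147 - (0.2147)(-0.246038) - (-0.1657)(0.335006)) / 1.2006 = 0.269061
So phi_hat = [0.2691, -0.2460, 0.3350].
Therefore phi_hat_1 = 0.2691.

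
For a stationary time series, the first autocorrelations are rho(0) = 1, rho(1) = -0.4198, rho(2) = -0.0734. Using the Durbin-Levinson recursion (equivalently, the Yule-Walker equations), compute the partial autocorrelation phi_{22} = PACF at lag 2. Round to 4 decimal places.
\phi_{22} = -0.3030

The PACF at lag k is phi_{kk}, the last component of the solution
to the Yule-Walker system G_k phi = r_k where
  (G_k)_{ij} = rho(|i - j|), (r_k)_i = rho(i), i,j = 1..k.
Equivalently, Durbin-Levinson gives phi_{kk} iteratively:
  phi_{11} = rho(1)
  phi_{kk} = [rho(k) - sum_{j=1..k-1} phi_{k-1,j} rho(k-j)]
            / [1 - sum_{j=1..k-1} phi_{k-1,j} rho(j)],
  phi_{k,j} = phi_{k-1,j} - phi_{kk} phi_{k-1,k-j},  j = 1..k-1.
Step k = 1:
  phi_11 = rho(1) = -0.4198.
Step k = 2:
  phi_22 = [rho(2) - phi_11 rho(1)] / [1 - phi_11 rho(1)] = [-0.0734 - (-0.4198)(-0.4198)] / [1 - (-0.4198)(-0.4198)]
         = -0.24963204 / 0.82376796 = -0.303.
Therefore phi_{22} = -0.3030.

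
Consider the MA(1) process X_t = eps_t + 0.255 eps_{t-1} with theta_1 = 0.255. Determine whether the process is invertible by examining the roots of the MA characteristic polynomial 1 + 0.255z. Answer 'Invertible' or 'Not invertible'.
\text{Invertible}

The MA(q) characteristic polynomial is P(z) = 1 + 0.255z.
Invertibility requires all roots to lie outside the unit circle, i.e. |z| > 1 for every root.
This is linear in z: 1 + (0.255) z = 0  =>  z = -1/(0.255) = -3.921569,  |z| = 3.921569.
Moduli of all roots: 3.9216.
All moduli strictly greater than 1? Yes.
Verdict: Invertible.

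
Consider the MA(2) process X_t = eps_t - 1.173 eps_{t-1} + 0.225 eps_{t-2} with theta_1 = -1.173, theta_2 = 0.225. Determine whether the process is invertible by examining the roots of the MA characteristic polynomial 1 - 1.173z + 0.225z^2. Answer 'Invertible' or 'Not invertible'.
\text{Invertible}

The MA(q) characteristic polynomial is P(z) = 1 - 1.173z + 0.225z^2.
Invertibility requires all roots to lie outside the unit circle, i.e. |z| > 1 for every root.
Set 1 + (-1.173) z + (0.225) z^2 = 0, i.e. a z^2 + b z + c = 0 with a = 0.225, b = -1.173, c = 1.
Discriminant D = b^2 - 4ac = (-1.173)^2 - 4*(0.225)*1 = 1.375929 - (0.9) = 0.475929.
D >= 0, so the roots are real: z = (-b +/- sqrt(D)) / (2a) = (1.173 +/- 0.689876) / (0.45).
  z_1 = (1.173 + 0.689876) / (0.45) = 4.1397,   |z_1| = 4.1397.
  z_2 = (1.173 - 0.689876) / (0.45) = 1.0736,   |z_2| = 1.0736.
Moduli of all roots: 4.1397, 1.0736.
All moduli strictly greater than 1? Yes.
Verdict: Invertible.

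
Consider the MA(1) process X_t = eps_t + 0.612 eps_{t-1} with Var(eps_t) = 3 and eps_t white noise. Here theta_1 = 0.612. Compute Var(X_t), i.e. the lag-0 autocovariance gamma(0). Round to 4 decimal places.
\gamma(0) = 4.1236

For an MA(q) process X_t = eps_t + sum_i theta_i eps_{t-i} with
Var(eps_t) = sigma^2, the variance is
  gamma(0) = sigma^2 * (1 + sum_i theta_i^2).
  sum_i theta_i^2 = (0.612)^2 = 0.374544.
  gamma(0) = 3 * (1 + 0.374544) = 3 * 1.374544 = 4.123632, which rounds to 4.1236.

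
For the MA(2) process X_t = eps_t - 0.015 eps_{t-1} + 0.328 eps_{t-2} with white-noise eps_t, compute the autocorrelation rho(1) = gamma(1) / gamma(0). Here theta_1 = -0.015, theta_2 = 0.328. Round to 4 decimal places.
\rho(1) = -0.0180

For an MA(q) process with theta_0 = 1, the autocovariance is
  gamma(k) = sigma^2 * sum_{i=0..q-k} theta_i * theta_{i+k},
and rho(k) = gamma(k) / gamma(0). Sigma^2 cancels.
  numerator   = (1)*(-0.015) + (-0.015)*(0.328) = -0.01992.
  denominator = (1)^2 + (-0.015)^2 + (0.328)^2 = 1.107809.
  rho(1) = -0.01992 / 1.107809 = -0.0180.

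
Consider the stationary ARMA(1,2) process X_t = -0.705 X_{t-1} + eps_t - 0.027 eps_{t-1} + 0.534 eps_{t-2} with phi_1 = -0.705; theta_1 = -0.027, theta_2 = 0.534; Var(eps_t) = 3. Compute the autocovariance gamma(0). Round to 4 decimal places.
\gamma(0) = 11.1841

Multiply the model equation by X_{t-k} and take expectations. With theta_0 = psi_0 = 1 and psi_j the MA(infinity) weights, this gives
  gamma(k) - sum_i phi_i gamma(k-i) = c_k,
  c_k = sigma^2 * sum_{j=k..q} theta_j psi_{j-k}   (c_k = 0 for k > q),
using gamma(-m) = gamma(m).
psi-weights needed (psi_j = theta_j + sum_i phi_i psi_{j-i}):
  psi_1 = theta_1 + phi_1 = -0.027 + (-0.705) = -0.732
  psi_2 = theta_2 + phi_1 psi_1 = 0.534 + (-0.705)(-0.732) = 1.05006
Right-hand sides:
  c_0 = sigma^2 (1 + theta_1 psi_1 + theta_2 psi_2) = 3 * (1 + (-0.027)(-0.732) + (0.534)(1.05006)) = 3 * 1.580496 = 4.741488
  c_1 = sigma^2 (theta_1 + theta_2 psi_1) = 3 * (-0.027 + (0.534)(-0.732)) = -1.253664
  c_2 = sigma^2 theta_2 = 3 * (0.534) = 1.602
Equations for k = 0 and k = 1 (AR order 1):
  gamma(0) = phi_1 gamma(1) + c_0
  gamma(1) = phi_1 gamma(0) + c_1
Substituting the second into the first: gamma(0) (1 - phi_1^2) = c_0 + phi_1 c_1, so
  gamma(0) = (c_0 + phi_1 c_1) / (1 - phi_1^2) = (4.741488 + (-0.705)(-1.253664)) / (1 - (-0.705)^2) = 5.625321 / 0.502975 = 11.184097.
Therefore gamma(0) = 11.1841 (to 4 decimal places).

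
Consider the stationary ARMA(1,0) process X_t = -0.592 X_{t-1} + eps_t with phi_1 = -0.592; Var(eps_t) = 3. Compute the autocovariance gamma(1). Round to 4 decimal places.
\gamma(1) = -2.7343

Multiply the model equation by X_{t-k} and take expectations. With theta_0 = psi_0 = 1 and psi_j the MA(infinity) weights, this gives
  gamma(k) - sum_i phi_i gamma(k-i) = c_k,
  c_k = sigma^2 * sum_{j=k..q} theta_j psi_{j-k}   (c_k = 0 for k > q),
using gamma(-m) = gamma(m).
Pure AR (q = 0): c_0 = sigma^2 = 3, c_k = 0 for k >= 1.
Equations for k = 0 and k = 1 (AR order 1):
  gamma(0) = phi_1 gamma(1) + c_0
  gamma(1) = phi_1 gamma(0) + c_1
Substituting the second into the first: gamma(0) (1 - phi_1^2) = c_0 + phi_1 c_1, so
  gamma(0) = c_0 / (1 - phi_1^2) = 3 / (1 - (-0.592)^2) = 3 / 0.649536 = 4.618682.
  gamma(1) = phi_1 gamma(0) = (-0.592)(4.618682) = -2.73426.
Therefore gamma(1) = -2.7343 (to 4 decimal places).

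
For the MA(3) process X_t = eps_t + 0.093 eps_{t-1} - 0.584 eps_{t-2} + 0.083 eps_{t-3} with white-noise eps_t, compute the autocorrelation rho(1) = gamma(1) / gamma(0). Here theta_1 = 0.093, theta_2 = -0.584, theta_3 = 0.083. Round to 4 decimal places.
\rho(1) = -0.0072

For an MA(q) process with theta_0 = 1, the autocovariance is
  gamma(k) = sigma^2 * sum_{i=0..q-k} theta_i * theta_{i+k},
and rho(k) = gamma(k) / gamma(0). Sigma^2 cancels.
  numerator   = (1)*(0.093) + (0.093)*(-0.584) + (-0.584)*(0.083) = -0.009784.
  denominator = (1)^2 + (0.093)^2 + (-0.584)^2 + (0.083)^2 = 1.356594.
  rho(1) = -0.009784 / 1.356594 = -0.0072.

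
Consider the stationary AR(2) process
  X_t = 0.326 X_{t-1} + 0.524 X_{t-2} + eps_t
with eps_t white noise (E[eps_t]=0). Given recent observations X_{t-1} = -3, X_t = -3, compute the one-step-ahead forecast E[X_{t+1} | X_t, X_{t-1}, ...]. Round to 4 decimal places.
E[X_{t+1} \mid \mathcal F_t] = -2.5500

For an AR(p) model X_t = c + sum_i phi_i X_{t-i} + eps_t, the
one-step-ahead conditional mean is
  E[X_{t+1} | X_t, ...] = c + sum_i phi_i X_{t+1-i}.
Substitute known values:
  E[X_{t+1} | ...] = (0.326) * (-3) + (0.524) * (-3)
                   = -2.5500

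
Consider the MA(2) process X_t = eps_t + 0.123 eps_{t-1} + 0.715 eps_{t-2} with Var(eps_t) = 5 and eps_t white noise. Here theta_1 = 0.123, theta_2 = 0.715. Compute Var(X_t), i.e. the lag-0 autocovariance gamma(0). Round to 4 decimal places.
\gamma(0) = 7.6318

For an MA(q) process X_t = eps_t + sum_i theta_i eps_{t-i} with
Var(eps_t) = sigma^2, the variance is
  gamma(0) = sigma^2 * (1 + sum_i theta_i^2).
  sum_i theta_i^2 = (0.123)^2 + (0.715)^2 = 0.015129 + 0.511225 = 0.526354.
  gamma(0) = 5 * (1 + 0.526354) = 5 * 1.526354 = 7.63177, which rounds to 7.6318.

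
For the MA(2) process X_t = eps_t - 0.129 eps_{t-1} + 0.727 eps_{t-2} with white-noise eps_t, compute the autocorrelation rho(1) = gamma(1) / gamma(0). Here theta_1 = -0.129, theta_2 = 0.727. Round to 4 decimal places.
\rho(1) = -0.1442

For an MA(q) process with theta_0 = 1, the autocovariance is
  gamma(k) = sigma^2 * sum_{i=0..q-k} theta_i * theta_{i+k},
and rho(k) = gamma(k) / gamma(0). Sigma^2 cancels.
  numerator   = (1)*(-0.129) + (-0.129)*(0.727) = -0.222783.
  denominator = (1)^2 + (-0.129)^2 + (0.727)^2 = 1.54517.
  rho(1) = -0.222783 / 1.54517 = -0.1442.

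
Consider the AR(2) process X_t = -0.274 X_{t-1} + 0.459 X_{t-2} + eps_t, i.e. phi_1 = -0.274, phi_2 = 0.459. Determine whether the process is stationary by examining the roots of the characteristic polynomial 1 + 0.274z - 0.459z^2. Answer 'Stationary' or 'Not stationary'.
\text{Stationary}

The AR(p) characteristic polynomial is P(z) = 1 + 0.274z - 0.459z^2.
Stationarity requires all roots to lie outside the unit circle, i.e. |z| > 1 for every root.
Set 1 + (0.274) z + (-0.459) z^2 = 0, i.e. a z^2 + b z + c = 0 with a = -0.459, b = 0.274, c = 1.
Discriminant D = b^2 - 4ac = (0.274)^2 - 4*(-0.459)*1 = 0.075076 - (-1.836) = 1.911076.
D >= 0, so the roots are real: z = (-b +/- sqrt(D)) / (2a) = (-0.274 +/- 1.382417) / (-0.918).
  z_1 = (-0.274 + 1.382417) / (-0.918) = -1.2074,   |z_1| = 1.2074.
  z_2 = (-0.274 - 1.382417) / (-0.918) = 1.8044,   |z_2| = 1.8044.
Moduli of all roots: 1.2074, 1.8044.
All moduli strictly greater than 1? Yes.
Verdict: Stationary.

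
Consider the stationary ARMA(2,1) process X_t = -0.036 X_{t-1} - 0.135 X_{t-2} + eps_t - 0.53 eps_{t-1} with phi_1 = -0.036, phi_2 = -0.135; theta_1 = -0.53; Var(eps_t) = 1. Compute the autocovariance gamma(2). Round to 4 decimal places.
\gamma(2) = -0.1626

Multiply the model equation by X_{t-k} and take expectations. With theta_0 = psi_0 = 1 and psi_j the MA(infinity) weights, this gives
  gamma(k) - sum_i phi_i gamma(k-i) = c_k,
  c_k = sigma^2 * sum_{j=k..q} theta_j psi_{j-k}   (c_k = 0 for k > q),
using gamma(-m) = gamma(m).
psi-weights needed (psi_j = theta_j + sum_i phi_i psi_{j-i}):
  psi_1 = theta_1 + phi_1 = -0.53 + (-0.036) = -0.566
Right-hand sides:
  c_0 = sigma^2 (1 + theta_1 psi_1) = 1 * (1 + (-0.53)(-0.566)) = 1 * 1.29998 = 1.29998
  c_1 = sigma^2 theta_1 = 1 * (-0.53) = -0.53
  c_2 = 0
Equations for k = 0, 1, 2 (AR order 2, c_2 = 0):
  (E0) gamma(0) = phi_1 gamma(1) + phi_2 gamma(2) + c_0
  (E1) gamma(1) = phi_1 gamma(0) + phi_2 gamma(1) + c_1
  (E2) gamma(2) = phi_1 gamma(1) + phi_2 gamma(0)
From (E1): gamma(1) = A gamma(0) + B with
  A = phi_1 / (1 - phi_2) = -0.036 / 1.135 = -0.031718,   B = c_1 / (1 - phi_2) = -0.53 / 1.135 = -0.46696.
Insert (E2) into (E0): gamma(0) (1 - phi_2^2) = phi_1 (1 + phi_2) gamma(1) + c_0.
  phi_1 (1 + phi_2) = (-0.036)(0.865) = -0.03114,   1 - phi_2^2 = 0.981775.
Replace gamma(1) by A gamma(0) + B and collect gamma(0):
  gamma(0) [0.981775 - (-0.03114)(-0.031718)] = (-0.03114)(-0.46696) + 1.29998
  gamma(0) * 0.980787 = 1.314521
  gamma(0) = 1.314521 / 0.980787 = 1.340271.
  gamma(1) = A gamma(0) + B = (-0.031718)(1.340271) + (-0.46696) = -0.509471.
  gamma(2) = phi_1 gamma(1) + phi_2 gamma(0) = (-0.036)(-0.509471) + (-0.135)(1.340271) = -0.162596.
Therefore gamma(2) = -0.1626 (to 4 decimal places).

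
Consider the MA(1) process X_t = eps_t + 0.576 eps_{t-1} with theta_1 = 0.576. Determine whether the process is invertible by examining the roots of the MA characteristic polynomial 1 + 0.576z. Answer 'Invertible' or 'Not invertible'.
\text{Invertible}

The MA(q) characteristic polynomial is P(z) = 1 + 0.576z.
Invertibility requires all roots to lie outside the unit circle, i.e. |z| > 1 for every root.
This is linear in z: 1 + (0.576) z = 0  =>  z = -1/(0.576) = -1.736111,  |z| = 1.736111.
Moduli of all roots: 1.7361.
All moduli strictly greater than 1? Yes.
Verdict: Invertible.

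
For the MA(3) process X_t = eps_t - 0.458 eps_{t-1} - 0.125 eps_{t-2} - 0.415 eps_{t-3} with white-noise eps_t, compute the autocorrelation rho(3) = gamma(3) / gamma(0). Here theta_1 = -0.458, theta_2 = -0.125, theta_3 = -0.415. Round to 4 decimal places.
\rho(3) = -0.2969

For an MA(q) process with theta_0 = 1, the autocovariance is
  gamma(k) = sigma^2 * sum_{i=0..q-k} theta_i * theta_{i+k},
and rho(k) = gamma(k) / gamma(0). Sigma^2 cancels.
  numerator   = (1)*(-0.415) = -0.415.
  denominator = (1)^2 + (-0.458)^2 + (-0.125)^2 + (-0.415)^2 = 1.397614.
  rho(3) = -0.415 / 1.397614 = -0.2969.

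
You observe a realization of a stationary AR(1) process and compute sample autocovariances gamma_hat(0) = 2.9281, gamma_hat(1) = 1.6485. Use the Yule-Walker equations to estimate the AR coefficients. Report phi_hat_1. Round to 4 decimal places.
\hat\phi_{1} = 0.5630

The Yule-Walker equations for an AR(p) process read, in matrix form,
  Gamma_p phi = r_p,   with   (Gamma_p)_{ij} = gamma(|i - j|),
                       (r_p)_i = gamma(i),   i,j = 1..p.
Substitute the sample gammas (Toeplitz matrix and right-hand side of size 1):
  Gamma_p = [[2.9281]]
  r_p     = [1.6485]
With p = 1 this is the single equation gamma(0) phi_1 = gamma(1):
  phi_hat_1 = gamma(1) / gamma(0) = 1.6485 / 2.9281 = 0.5630.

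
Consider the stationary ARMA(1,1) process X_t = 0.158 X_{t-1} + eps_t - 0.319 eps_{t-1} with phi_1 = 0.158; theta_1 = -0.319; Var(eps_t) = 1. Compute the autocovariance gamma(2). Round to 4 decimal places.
\gamma(2) = -0.0248

Multiply the model equation by X_{t-k} and take expectations. With theta_0 = psi_0 = 1 and psi_j the MA(infinity) weights, this gives
  gamma(k) - sum_i phi_i gamma(k-i) = c_k,
  c_k = sigma^2 * sum_{j=k..q} theta_j psi_{j-k}   (c_k = 0 for k > q),
using gamma(-m) = gamma(m).
psi-weights needed (psi_j = theta_j + sum_i phi_i psi_{j-i}):
  psi_1 = theta_1 + phi_1 = -0.319 + (0.158) = -0.161
Right-hand sides:
  c_0 = sigma^2 (1 + theta_1 psi_1) = 1 * (1 + (-0.319)(-0.161)) = 1 * 1.051359 = 1.051359
  c_1 = sigma^2 theta_1 = 1 * (-0.319) = -0.319
  c_2 = 0
Equations for k = 0 and k = 1 (AR order 1):
  gamma(0) = phi_1 gamma(1) + c_0
  gamma(1) = phi_1 gamma(0) + c_1
Substituting the second into the first: gamma(0) (1 - phi_1^2) = c_0 + phi_1 c_1, so
  gamma(0) = (c_0 + phi_1 c_1) / (1 - phi_1^2) = (1.051359 + (0.158)(-0.319)) / (1 - (0.158)^2) = 1.000957 / 0.975036 = 1.026585.
  gamma(1) = phi_1 gamma(0) + c_1 = (0.158)(1.026585) + (-0.319) = -0.1568.
For k = 2 (> q): gamma(2) = phi_1 gamma(1) = (0.158)(-0.1568) = -0.024774.
Therefore gamma(2) = -0.0248 (to 4 decimal places).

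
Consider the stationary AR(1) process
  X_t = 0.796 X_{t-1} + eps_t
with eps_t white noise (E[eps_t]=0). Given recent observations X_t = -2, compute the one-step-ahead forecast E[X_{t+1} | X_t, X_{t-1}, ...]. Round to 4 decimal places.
E[X_{t+1} \mid \mathcal F_t] = -1.5920

For an AR(p) model X_t = c + sum_i phi_i X_{t-i} + eps_t, the
one-step-ahead conditional mean is
  E[X_{t+1} | X_t, ...] = c + sum_i phi_i X_{t+1-i}.
Substitute known values:
  E[X_{t+1} | ...] = (0.796) * (-2)
                   = -1.5920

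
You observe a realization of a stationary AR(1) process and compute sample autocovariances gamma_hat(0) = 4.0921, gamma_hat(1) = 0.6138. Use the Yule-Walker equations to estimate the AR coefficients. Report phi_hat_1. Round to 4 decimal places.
\hat\phi_{1} = 0.1500

The Yule-Walker equations for an AR(p) process read, in matrix form,
  Gamma_p phi = r_p,   with   (Gamma_p)_{ij} = gamma(|i - j|),
                       (r_p)_i = gamma(i),   i,j = 1..p.
Substitute the sample gammas (Toeplitz matrix and right-hand side of size 1):
  Gamma_p = [[4.0921]]
  r_p     = [0.6138]
With p = 1 this is the single equation gamma(0) phi_1 = gamma(1):
  phi_hat_1 = gamma(1) / gamma(0) = 0.6138 / 4.0921 = 0.1500.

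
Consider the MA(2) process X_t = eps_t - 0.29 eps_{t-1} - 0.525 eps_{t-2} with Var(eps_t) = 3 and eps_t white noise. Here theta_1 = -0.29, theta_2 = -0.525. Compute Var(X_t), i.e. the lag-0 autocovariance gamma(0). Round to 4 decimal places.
\gamma(0) = 4.0792

For an MA(q) process X_t = eps_t + sum_i theta_i eps_{t-i} with
Var(eps_t) = sigma^2, the variance is
  gamma(0) = sigma^2 * (1 + sum_i theta_i^2).
  sum_i theta_i^2 = (-0.29)^2 + (-0.525)^2 = 0.0841 + 0.275625 = 0.359725.
  gamma(0) = 3 * (1 + 0.359725) = 3 * 1.359725 = 4.079175, which rounds to 4.0792.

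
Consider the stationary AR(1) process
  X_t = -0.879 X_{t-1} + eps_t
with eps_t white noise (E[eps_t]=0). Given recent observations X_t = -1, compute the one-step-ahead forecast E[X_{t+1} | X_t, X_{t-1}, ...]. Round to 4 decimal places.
E[X_{t+1} \mid \mathcal F_t] = 0.8790

For an AR(p) model X_t = c + sum_i phi_i X_{t-i} + eps_t, the
one-step-ahead conditional mean is
  E[X_{t+1} | X_t, ...] = c + sum_i phi_i X_{t+1-i}.
Substitute known values:
  E[X_{t+1} | ...] = (-0.879) * (-1)
                   = 0.8790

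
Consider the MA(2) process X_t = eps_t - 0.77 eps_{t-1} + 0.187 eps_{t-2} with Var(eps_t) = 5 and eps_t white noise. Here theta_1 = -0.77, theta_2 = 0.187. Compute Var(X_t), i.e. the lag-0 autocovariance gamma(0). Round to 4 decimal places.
\gamma(0) = 8.1393

For an MA(q) process X_t = eps_t + sum_i theta_i eps_{t-i} with
Var(eps_t) = sigma^2, the variance is
  gamma(0) = sigma^2 * (1 + sum_i theta_i^2).
  sum_i theta_i^2 = (-0.77)^2 + (0.187)^2 = 0.5929 + 0.034969 = 0.627869.
  gamma(0) = 5 * (1 + 0.627869) = 5 * 1.627869 = 8.139345, which rounds to 8.1393.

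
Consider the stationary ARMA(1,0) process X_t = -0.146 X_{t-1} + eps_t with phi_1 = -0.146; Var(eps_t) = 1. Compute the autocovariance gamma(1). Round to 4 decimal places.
\gamma(1) = -0.1492

Multiply the model equation by X_{t-k} and take expectations. With theta_0 = psi_0 = 1 and psi_j the MA(infinity) weights, this gives
  gamma(k) - sum_i phi_i gamma(k-i) = c_k,
  c_k = sigma^2 * sum_{j=k..q} theta_j psi_{j-k}   (c_k = 0 for k > q),
using gamma(-m) = gamma(m).
Pure AR (q = 0): c_0 = sigma^2 = 1, c_k = 0 for k >= 1.
Equations for k = 0 and k = 1 (AR order 1):
  gamma(0) = phi_1 gamma(1) + c_0
  gamma(1) = phi_1 gamma(0) + c_1
Substituting the second into the first: gamma(0) (1 - phi_1^2) = c_0 + phi_1 c_1, so
  gamma(0) = c_0 / (1 - phi_1^2) = 1 / (1 - (-0.146)^2) = 1 / 0.978684 = 1.02178.
  gamma(1) = phi_1 gamma(0) = (-0.146)(1.02178) = -0.14918.
Therefore gamma(1) = -0.1492 (to 4 decimal places).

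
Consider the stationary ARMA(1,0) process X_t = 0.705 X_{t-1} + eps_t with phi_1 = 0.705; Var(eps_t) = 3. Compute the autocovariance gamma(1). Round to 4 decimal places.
\gamma(1) = 4.2050

Multiply the model equation by X_{t-k} and take expectations. With theta_0 = psi_0 = 1 and psi_j the MA(infinity) weights, this gives
  gamma(k) - sum_i phi_i gamma(k-i) = c_k,
  c_k = sigma^2 * sum_{j=k..q} theta_j psi_{j-k}   (c_k = 0 for k > q),
using gamma(-m) = gamma(m).
Pure AR (q = 0): c_0 = sigma^2 = 3, c_k = 0 for k >= 1.
Equations for k = 0 and k = 1 (AR order 1):
  gamma(0) = phi_1 gamma(1) + c_0
  gamma(1) = phi_1 gamma(0) + c_1
Substituting the second into the first: gamma(0) (1 - phi_1^2) = c_0 + phi_1 c_1, so
  gamma(0) = c_0 / (1 - phi_1^2) = 3 / (1 - (0.705)^2) = 3 / 0.502975 = 5.964511.
  gamma(1) = phi_1 gamma(0) = (0.705)(5.964511) = 4.20498.
Therefore gamma(1) = 4.2050 (to 4 decimal places).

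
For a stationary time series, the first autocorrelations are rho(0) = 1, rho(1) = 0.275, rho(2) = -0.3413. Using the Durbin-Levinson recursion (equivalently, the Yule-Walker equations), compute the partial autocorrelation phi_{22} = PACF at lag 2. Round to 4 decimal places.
\phi_{22} = -0.4510

The PACF at lag k is phi_{kk}, the last component of the solution
to the Yule-Walker system G_k phi = r_k where
  (G_k)_{ij} = rho(|i - j|), (r_k)_i = rho(i), i,j = 1..k.
Equivalently, Durbin-Levinson gives phi_{kk} iteratively:
  phi_{11} = rho(1)
  phi_{kk} = [rho(k) - sum_{j=1..k-1} phi_{k-1,j} rho(k-j)]
            / [1 - sum_{j=1..k-1} phi_{k-1,j} rho(j)],
  phi_{k,j} = phi_{k-1,j} - phi_{kk} phi_{k-1,k-j},  j = 1..k-1.
Step k = 1:
  phi_11 = rho(1) = 0.275.
Step k = 2:
  phi_22 = [rho(2) - phi_11 rho(1)] / [1 - phi_11 rho(1)] = [-0.3413 - (0.275)(0.275)] / [1 - (0.275)(0.275)]
         = -0.416925 / 0.924375 = -0.451.
Therefore phi_{22} = -0.4510.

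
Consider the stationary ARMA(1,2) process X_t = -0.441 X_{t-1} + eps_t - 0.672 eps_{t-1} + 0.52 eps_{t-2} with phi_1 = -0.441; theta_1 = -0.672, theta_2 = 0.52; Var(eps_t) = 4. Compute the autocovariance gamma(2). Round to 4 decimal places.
\gamma(2) = 7.0147

Multiply the model equation by X_{t-k} and take expectations. With theta_0 = psi_0 = 1 and psi_j the MA(infinity) weights, this gives
  gamma(k) - sum_i phi_i gamma(k-i) = c_k,
  c_k = sigma^2 * sum_{j=k..q} theta_j psi_{j-k}   (c_k = 0 for k > q),
using gamma(-m) = gamma(m).
psi-weights needed (psi_j = theta_j + sum_i phi_i psi_{j-i}):
  psi_1 = theta_1 + phi_1 = -0.672 + (-0.441) = -1.113
  psi_2 = theta_2 + phi_1 psi_1 = 0.52 + (-0.441)(-1.113) = 1.010833
Right-hand sides:
  c_0 = sigma^2 (1 + theta_1 psi_1 + theta_2 psi_2) = 4 * (1 + (-0.672)(-1.113) + (0.52)(1.010833)) = 4 * 2.273569 = 9.094277
  c_1 = sigma^2 (theta_1 + theta_2 psi_1) = 4 * (-0.672 + (0.52)(-1.113)) = -5.00304
  c_2 = sigma^2 theta_2 = 4 * (0.52) = 2.08
Equations for k = 0 and k = 1 (AR order 1):
  gamma(0) = phi_1 gamma(1) + c_0
  gamma(1) = phi_1 gamma(0) + c_1
Substituting the second into the first: gamma(0) (1 - phi_1^2) = c_0 + phi_1 c_1, so
  gamma(0) = (c_0 + phi_1 c_1) / (1 - phi_1^2) = (9.094277 + (-0.441)(-5.00304)) / (1 - (-0.441)^2) = 11.300617 / 0.805519 = 14.028989.
  gamma(1) = phi_1 gamma(0) + c_1 = (-0.441)(14.028989) + (-5.00304) = -11.189824.
For k = 2: gamma(2) = phi_1 gamma(1) + c_2
  = (-0.441)(-11.189824) + (2.08) = 7.014712.
Therefore gamma(2) = 7.0147 (to 4 decimal places).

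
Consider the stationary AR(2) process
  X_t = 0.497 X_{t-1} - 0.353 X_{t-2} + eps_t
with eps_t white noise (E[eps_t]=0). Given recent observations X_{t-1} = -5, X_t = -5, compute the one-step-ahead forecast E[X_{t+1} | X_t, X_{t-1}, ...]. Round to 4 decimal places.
E[X_{t+1} \mid \mathcal F_t] = -0.7200

For an AR(p) model X_t = c + sum_i phi_i X_{t-i} + eps_t, the
one-step-ahead conditional mean is
  E[X_{t+1} | X_t, ...] = c + sum_i phi_i X_{t+1-i}.
Substitute known values:
  E[X_{t+1} | ...] = (0.497) * (-5) + (-0.353) * (-5)
                   = -0.7200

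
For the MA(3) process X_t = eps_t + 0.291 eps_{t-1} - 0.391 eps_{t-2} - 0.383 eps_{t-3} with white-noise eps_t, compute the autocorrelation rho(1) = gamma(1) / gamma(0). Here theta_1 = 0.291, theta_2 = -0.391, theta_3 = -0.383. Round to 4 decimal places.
\rho(1) = 0.2362

For an MA(q) process with theta_0 = 1, the autocovariance is
  gamma(k) = sigma^2 * sum_{i=0..q-k} theta_i * theta_{i+k},
and rho(k) = gamma(k) / gamma(0). Sigma^2 cancels.
  numerator   = (1)*(0.291) + (0.291)*(-0.391) + (-0.391)*(-0.383) = 0.326972.
  denominator = (1)^2 + (0.291)^2 + (-0.391)^2 + (-0.383)^2 = 1.384251.
  rho(1) = 0.326972 / 1.384251 = 0.2362.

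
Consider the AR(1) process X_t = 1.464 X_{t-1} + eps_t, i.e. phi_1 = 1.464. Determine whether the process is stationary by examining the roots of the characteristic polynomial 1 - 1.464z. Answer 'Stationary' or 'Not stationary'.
\text{Not stationary}

The AR(p) characteristic polynomial is P(z) = 1 - 1.464z.
Stationarity requires all roots to lie outside the unit circle, i.e. |z| > 1 for every root.
This is linear in z: 1 + (-1.464) z = 0  =>  z = -1/(-1.464) = 0.68306,  |z| = 0.68306.
Moduli of all roots: 0.6831.
All moduli strictly greater than 1? No.
Verdict: Not stationary.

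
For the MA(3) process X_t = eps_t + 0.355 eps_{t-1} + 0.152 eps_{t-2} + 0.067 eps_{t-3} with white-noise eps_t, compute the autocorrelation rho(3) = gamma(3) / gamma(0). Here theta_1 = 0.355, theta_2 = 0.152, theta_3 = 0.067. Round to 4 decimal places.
\rho(3) = 0.0581

For an MA(q) process with theta_0 = 1, the autocovariance is
  gamma(k) = sigma^2 * sum_{i=0..q-k} theta_i * theta_{i+k},
and rho(k) = gamma(k) / gamma(0). Sigma^2 cancels.
  numerator   = (1)*(0.067) = 0.067.
  denominator = (1)^2 + (0.355)^2 + (0.152)^2 + (0.067)^2 = 1.153618.
  rho(3) = 0.067 / 1.153618 = 0.0581.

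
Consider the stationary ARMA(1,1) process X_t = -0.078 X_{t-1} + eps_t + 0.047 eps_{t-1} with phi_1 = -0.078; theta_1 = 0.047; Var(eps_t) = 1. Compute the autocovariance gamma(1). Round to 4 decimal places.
\gamma(1) = -0.0311

Multiply the model equation by X_{t-k} and take expectations. With theta_0 = psi_0 = 1 and psi_j the MA(infinity) weights, this gives
  gamma(k) - sum_i phi_i gamma(k-i) = c_k,
  c_k = sigma^2 * sum_{j=k..q} theta_j psi_{j-k}   (c_k = 0 for k > q),
using gamma(-m) = gamma(m).
psi-weights needed (psi_j = theta_j + sum_i phi_i psi_{j-i}):
  psi_1 = theta_1 + phi_1 = 0.047 + (-0.078) = -0.031
Right-hand sides:
  c_0 = sigma^2 (1 + theta_1 psi_1) = 1 * (1 + (0.047)(-0.031)) = 1 * 0.998543 = 0.998543
  c_1 = sigma^2 theta_1 = 1 * (0.047) = 0.047
  c_2 = 0
Equations for k = 0 and k = 1 (AR order 1):
  gamma(0) = phi_1 gamma(1) + c_0
  gamma(1) = phi_1 gamma(0) + c_1
Substituting the second into the first: gamma(0) (1 - phi_1^2) = c_0 + phi_1 c_1, so
  gamma(0) = (c_0 + phi_1 c_1) / (1 - phi_1^2) = (0.998543 + (-0.078)(0.047)) / (1 - (-0.078)^2) = 0.994877 / 0.993916 = 1.000967.
  gamma(1) = phi_1 gamma(0) + c_1 = (-0.078)(1.000967) + (0.047) = -0.031075.
Therefore gamma(1) = -0.0311 (to 4 decimal places).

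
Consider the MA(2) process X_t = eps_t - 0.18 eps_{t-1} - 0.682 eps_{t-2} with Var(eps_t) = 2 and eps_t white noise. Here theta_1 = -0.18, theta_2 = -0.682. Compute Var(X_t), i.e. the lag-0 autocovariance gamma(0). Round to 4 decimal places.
\gamma(0) = 2.9950

For an MA(q) process X_t = eps_t + sum_i theta_i eps_{t-i} with
Var(eps_t) = sigma^2, the variance is
  gamma(0) = sigma^2 * (1 + sum_i theta_i^2).
  sum_i theta_i^2 = (-0.18)^2 + (-0.682)^2 = 0.0324 + 0.465124 = 0.497524.
  gamma(0) = 2 * (1 + 0.497524) = 2 * 1.497524 = 2.995048, which rounds to 2.9950.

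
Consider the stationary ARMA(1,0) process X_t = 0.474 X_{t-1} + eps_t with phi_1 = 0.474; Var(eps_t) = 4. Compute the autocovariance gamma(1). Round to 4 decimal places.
\gamma(1) = 2.4454

Multiply the model equation by X_{t-k} and take expectations. With theta_0 = psi_0 = 1 and psi_j the MA(infinity) weights, this gives
  gamma(k) - sum_i phi_i gamma(k-i) = c_k,
  c_k = sigma^2 * sum_{j=k..q} theta_j psi_{j-k}   (c_k = 0 for k > q),
using gamma(-m) = gamma(m).
Pure AR (q = 0): c_0 = sigma^2 = 4, c_k = 0 for k >= 1.
Equations for k = 0 and k = 1 (AR order 1):
  gamma(0) = phi_1 gamma(1) + c_0
  gamma(1) = phi_1 gamma(0) + c_1
Substituting the second into the first: gamma(0) (1 - phi_1^2) = c_0 + phi_1 c_1, so
  gamma(0) = c_0 / (1 - phi_1^2) = 4 / (1 - (0.474)^2) = 4 / 0.775324 = 5.159133.
  gamma(1) = phi_1 gamma(0) = (0.474)(5.159133) = 2.445429.
Therefore gamma(1) = 2.4454 (to 4 decimal places).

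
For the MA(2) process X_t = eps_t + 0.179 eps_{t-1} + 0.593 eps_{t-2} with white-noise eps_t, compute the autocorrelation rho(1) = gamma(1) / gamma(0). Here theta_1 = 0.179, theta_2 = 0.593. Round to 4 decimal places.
\rho(1) = 0.2061

For an MA(q) process with theta_0 = 1, the autocovariance is
  gamma(k) = sigma^2 * sum_{i=0..q-k} theta_i * theta_{i+k},
and rho(k) = gamma(k) / gamma(0). Sigma^2 cancels.
  numerator   = (1)*(0.179) + (0.179)*(0.593) = 0.285147.
  denominator = (1)^2 + (0.179)^2 + (0.593)^2 = 1.38369.
  rho(1) = 0.285147 / 1.38369 = 0.2061.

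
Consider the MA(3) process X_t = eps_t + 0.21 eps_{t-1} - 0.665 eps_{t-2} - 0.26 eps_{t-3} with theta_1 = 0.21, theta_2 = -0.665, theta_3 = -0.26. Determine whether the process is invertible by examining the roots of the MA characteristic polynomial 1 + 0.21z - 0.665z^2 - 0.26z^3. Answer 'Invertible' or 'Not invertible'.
\text{Invertible}

The MA(q) characteristic polynomial is P(z) = 1 + 0.21z - 0.665z^2 - 0.26z^3.
Invertibility requires all roots to lie outside the unit circle, i.e. |z| > 1 for every root.
Degree 3: look for a simple real root z0 first, then factor out (1 - z/z0) and solve the remaining quadratic.
Testing z0 = -2: P(-2) = 1 + (0.21)(-2) + (-0.665)(-2)^2 + (-0.26)(-2)^3
  = 1 + (-0.42) + (-2.66) + (2.08) = 0.  So z_0 = -2 is a root, |z_0| = 2.
Divide out the factor (1 + 0.5 z) = (1 - z/z0) (since 1/z0 = -0.5):
  P(z) = (1 + 0.5 z)(1 + (-0.29) z + (-0.52) z^2)
  [check: z-coef -0.29 - (-0.5) = 0.21; z^2-coef -0.52 - (-0.5)(-0.29) = -0.665; z^3-coef -(-0.5)(-0.52) = -0.26.]
Remaining roots from the quadratic factor 1 + (-0.29) z + (-0.52) z^2:
  Set 1 + (-0.29) z + (-0.52) z^2 = 0, i.e. a z^2 + b z + c = 0 with a = -0.52, b = -0.29, c = 1.
  Discriminant D = b^2 - 4ac = (-0.29)^2 - 4*(-0.52)*1 = 0.0841 - (-2.08) = 2.1641.
  D >= 0, so the roots are real: z = (-b +/- sqrt(D)) / (2a) = (0.29 +/- 1.471088) / (-1.04).
    z_1 = (0.29 + 1.471088) / (-1.04) = -1.6934,   |z_1| = 1.6934.
    z_2 = (0.29 - 1.471088) / (-1.04) = 1.1357,   |z_2| = 1.1357.
Moduli of all roots: 2.0000, 1.6934, 1.1357.
All moduli strictly greater than 1? Yes.
Verdict: Invertible.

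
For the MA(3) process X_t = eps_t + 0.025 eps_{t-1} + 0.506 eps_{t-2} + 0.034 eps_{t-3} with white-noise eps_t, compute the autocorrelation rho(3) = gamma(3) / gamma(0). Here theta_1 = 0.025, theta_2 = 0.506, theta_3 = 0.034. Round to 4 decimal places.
\rho(3) = 0.0270

For an MA(q) process with theta_0 = 1, the autocovariance is
  gamma(k) = sigma^2 * sum_{i=0..q-k} theta_i * theta_{i+k},
and rho(k) = gamma(k) / gamma(0). Sigma^2 cancels.
  numerator   = (1)*(0.034) = 0.034.
  denominator = (1)^2 + (0.025)^2 + (0.506)^2 + (0.034)^2 = 1.257817.
  rho(3) = 0.034 / 1.257817 = 0.0270.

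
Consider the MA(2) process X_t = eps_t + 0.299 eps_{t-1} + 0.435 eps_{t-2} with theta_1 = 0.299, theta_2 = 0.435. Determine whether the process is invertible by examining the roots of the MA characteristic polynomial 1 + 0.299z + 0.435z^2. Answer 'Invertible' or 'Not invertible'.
\text{Invertible}

The MA(q) characteristic polynomial is P(z) = 1 + 0.299z + 0.435z^2.
Invertibility requires all roots to lie outside the unit circle, i.e. |z| > 1 for every root.
Set 1 + (0.299) z + (0.435) z^2 = 0, i.e. a z^2 + b z + c = 0 with a = 0.435, b = 0.299, c = 1.
Discriminant D = b^2 - 4ac = (0.299)^2 - 4*(0.435)*1 = 0.089401 - (1.74) = -1.650599.
D < 0, so the roots are the complex-conjugate pair z = (-b +/- i sqrt(-D)) / (2a) = -0.3437 +/- 1.4767i.
For a conjugate pair |z|^2 = z * conj(z) = (product of roots) = c/a = 1/(0.435) = 2.298851, so |z| = sqrt(2.298851) = 1.5162 for both roots.
Moduli of all roots: 1.5162, 1.5162.
All moduli strictly greater than 1? Yes.
Verdict: Invertible.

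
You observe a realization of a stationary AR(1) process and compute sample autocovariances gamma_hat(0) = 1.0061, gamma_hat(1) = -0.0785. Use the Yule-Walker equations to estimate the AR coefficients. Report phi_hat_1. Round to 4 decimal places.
\hat\phi_{1} = -0.0780

The Yule-Walker equations for an AR(p) process read, in matrix form,
  Gamma_p phi = r_p,   with   (Gamma_p)_{ij} = gamma(|i - j|),
                       (r_p)_i = gamma(i),   i,j = 1..p.
Substitute the sample gammas (Toeplitz matrix and right-hand side of size 1):
  Gamma_p = [[1.0061]]
  r_p     = [-0.0785]
With p = 1 this is the single equation gamma(0) phi_1 = gamma(1):
  phi_hat_1 = gamma(1) / gamma(0) = -0.0785 / 1.0061 = -0.0780.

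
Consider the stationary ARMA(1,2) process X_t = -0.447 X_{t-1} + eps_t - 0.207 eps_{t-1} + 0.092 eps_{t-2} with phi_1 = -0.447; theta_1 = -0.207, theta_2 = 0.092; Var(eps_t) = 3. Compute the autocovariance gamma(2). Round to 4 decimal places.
\gamma(2) = 1.6007

Multiply the model equation by X_{t-k} and take expectations. With theta_0 = psi_0 = 1 and psi_j the MA(infinity) weights, this gives
  gamma(k) - sum_i phi_i gamma(k-i) = c_k,
  c_k = sigma^2 * sum_{j=k..q} theta_j psi_{j-k}   (c_k = 0 for k > q),
using gamma(-m) = gamma(m).
psi-weights needed (psi_j = theta_j + sum_i phi_i psi_{j-i}):
  psi_1 = theta_1 + phi_1 = -0.207 + (-0.447) = -0.654
  psi_2 = theta_2 + phi_1 psi_1 = 0.092 + (-0.447)(-0.654) = 0.384338
Right-hand sides:
  c_0 = sigma^2 (1 + theta_1 psi_1 + theta_2 psi_2) = 3 * (1 + (-0.207)(-0.654) + (0.092)(0.384338)) = 3 * 1.170737 = 3.512211
  c_1 = sigma^2 (theta_1 + theta_2 psi_1) = 3 * (-0.207 + (0.092)(-0.654)) = -0.801504
  c_2 = sigma^2 theta_2 = 3 * (0.092) = 0.276
Equations for k = 0 and k = 1 (AR order 1):
  gamma(0) = phi_1 gamma(1) + c_0
  gamma(1) = phi_1 gamma(0) + c_1
Substituting the second into the first: gamma(0) (1 - phi_1^2) = c_0 + phi_1 c_1, so
  gamma(0) = (c_0 + phi_1 c_1) / (1 - phi_1^2) = (3.512211 + (-0.447)(-0.801504)) / (1 - (-0.447)^2) = 3.870484 / 0.800191 = 4.83695.
  gamma(1) = phi_1 gamma(0) + c_1 = (-0.447)(4.83695) + (-0.801504) = -2.96362.
For k = 2: gamma(2) = phi_1 gamma(1) + c_2
  = (-0.447)(-2.96362) + (0.276) = 1.600738.
Therefore gamma(2) = 1.6007 (to 4 decimal places).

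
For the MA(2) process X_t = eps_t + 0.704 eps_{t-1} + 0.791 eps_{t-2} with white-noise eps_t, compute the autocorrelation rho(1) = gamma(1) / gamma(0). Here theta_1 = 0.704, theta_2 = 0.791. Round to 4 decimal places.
\rho(1) = 0.5944

For an MA(q) process with theta_0 = 1, the autocovariance is
  gamma(k) = sigma^2 * sum_{i=0..q-k} theta_i * theta_{i+k},
and rho(k) = gamma(k) / gamma(0). Sigma^2 cancels.
  numerator   = (1)*(0.704) + (0.704)*(0.791) = 1.260864.
  denominator = (1)^2 + (0.704)^2 + (0.791)^2 = 2.121297.
  rho(1) = 1.260864 / 2.121297 = 0.5944.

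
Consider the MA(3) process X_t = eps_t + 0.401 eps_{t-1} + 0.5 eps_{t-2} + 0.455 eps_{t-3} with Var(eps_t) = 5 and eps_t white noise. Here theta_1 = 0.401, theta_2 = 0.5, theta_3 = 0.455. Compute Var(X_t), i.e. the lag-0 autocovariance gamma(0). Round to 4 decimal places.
\gamma(0) = 8.0891

For an MA(q) process X_t = eps_t + sum_i theta_i eps_{t-i} with
Var(eps_t) = sigma^2, the variance is
  gamma(0) = sigma^2 * (1 + sum_i theta_i^2).
  sum_i theta_i^2 = (0.401)^2 + (0.5)^2 + (0.455)^2 = 0.160801 + 0.25 + 0.207025 = 0.617826.
  gamma(0) = 5 * (1 + 0.617826) = 5 * 1.617826 = 8.08913, which rounds to 8.0891.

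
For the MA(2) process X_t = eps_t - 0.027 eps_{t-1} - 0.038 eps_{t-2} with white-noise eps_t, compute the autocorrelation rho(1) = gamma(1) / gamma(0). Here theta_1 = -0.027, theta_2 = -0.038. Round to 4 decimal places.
\rho(1) = -0.0259

For an MA(q) process with theta_0 = 1, the autocovariance is
  gamma(k) = sigma^2 * sum_{i=0..q-k} theta_i * theta_{i+k},
and rho(k) = gamma(k) / gamma(0). Sigma^2 cancels.
  numerator   = (1)*(-0.027) + (-0.027)*(-0.038) = -0.025974.
  denominator = (1)^2 + (-0.027)^2 + (-0.038)^2 = 1.002173.
  rho(1) = -0.025974 / 1.002173 = -0.0259.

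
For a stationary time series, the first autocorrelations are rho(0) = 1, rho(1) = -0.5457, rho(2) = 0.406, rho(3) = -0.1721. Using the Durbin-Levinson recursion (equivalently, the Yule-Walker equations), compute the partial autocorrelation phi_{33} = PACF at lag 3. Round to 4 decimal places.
\phi_{33} = 0.1450

The PACF at lag k is phi_{kk}, the last component of the solution
to the Yule-Walker system G_k phi = r_k where
  (G_k)_{ij} = rho(|i - j|), (r_k)_i = rho(i), i,j = 1..k.
Equivalently, Durbin-Levinson gives phi_{kk} iteratively:
  phi_{11} = rho(1)
  phi_{kk} = [rho(k) - sum_{j=1..k-1} phi_{k-1,j} rho(k-j)]
            / [1 - sum_{j=1..k-1} phi_{k-1,j} rho(j)],
  phi_{k,j} = phi_{k-1,j} - phi_{kk} phi_{k-1,k-j},  j = 1..k-1.
Step k = 1:
  phi_11 = rho(1) = -0.5457.
Step k = 2:
  phi_22 = [rho(2) - phi_11 rho(1)] / [1 - phi_11 rho(1)] = [0.406 - (-0.5457)(-0.5457)] / [1 - (-0.5457)(-0.5457)]
         = 0.10821151 / 0.70221151 = 0.154101.
  Update: phi_21 = phi_11 - phi_22 phi_11 = -0.5457 - (0.154101)(-0.5457) = -0.461607.
Step k = 3:
  phi_33 = [rho(3) - phi_21 rho(2) - phi_22 rho(1)] / [1 - phi_21 rho(1) - phi_22 rho(2)]
    numerator   = -0.1721 - (-0.461607)(0.406) - (0.154101)(-0.5457) = 0.0994054
    denominator = 1 - (-0.461607)(-0.5457) - (0.154101)(0.406) = 0.68553601
  phi_33 = 0.0994054 / 0.68553601 = 0.145.
Therefore phi_{33} = 0.1450.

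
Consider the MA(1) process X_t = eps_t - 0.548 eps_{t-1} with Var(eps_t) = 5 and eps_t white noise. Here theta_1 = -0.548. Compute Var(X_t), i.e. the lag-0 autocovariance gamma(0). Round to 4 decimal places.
\gamma(0) = 6.5015

For an MA(q) process X_t = eps_t + sum_i theta_i eps_{t-i} with
Var(eps_t) = sigma^2, the variance is
  gamma(0) = sigma^2 * (1 + sum_i theta_i^2).
  sum_i theta_i^2 = (-0.548)^2 = 0.300304.
  gamma(0) = 5 * (1 + 0.300304) = 5 * 1.300304 = 6.50152, which rounds to 6.5015.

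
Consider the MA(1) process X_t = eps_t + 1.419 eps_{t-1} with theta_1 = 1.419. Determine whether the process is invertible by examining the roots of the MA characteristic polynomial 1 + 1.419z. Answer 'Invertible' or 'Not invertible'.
\text{Not invertible}

The MA(q) characteristic polynomial is P(z) = 1 + 1.419z.
Invertibility requires all roots to lie outside the unit circle, i.e. |z| > 1 for every root.
This is linear in z: 1 + (1.419) z = 0  =>  z = -1/(1.419) = -0.704722,  |z| = 0.704722.
Moduli of all roots: 0.7047.
All moduli strictly greater than 1? No.
Verdict: Not invertible.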